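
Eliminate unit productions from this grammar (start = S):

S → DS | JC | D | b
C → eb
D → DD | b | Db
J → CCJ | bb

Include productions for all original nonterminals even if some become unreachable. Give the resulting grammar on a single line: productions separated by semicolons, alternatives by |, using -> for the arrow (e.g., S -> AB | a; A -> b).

S -> b | DD | DS | Db | JC; C -> eb; D -> b | DD | Db; J -> bb | CCJ

Unit productions: S->D.
Unit pairs (A ⇒* B via units): (S,D).
S: inherits non-unit rules of {D, S} → DD | DS | Db | JC | b.
C: inherits non-unit rules of {C} → eb.
D: inherits non-unit rules of {D} → DD | Db | b.
J: inherits non-unit rules of {J} → CCJ | bb.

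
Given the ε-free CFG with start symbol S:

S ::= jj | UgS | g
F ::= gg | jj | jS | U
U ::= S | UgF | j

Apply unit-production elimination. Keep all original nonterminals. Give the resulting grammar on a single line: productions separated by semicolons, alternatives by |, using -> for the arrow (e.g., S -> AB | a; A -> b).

Unit productions: F->U, U->S.
Unit pairs (A ⇒* B via units): (F,S), (F,U), (U,S).
S: inherits non-unit rules of {S} → UgS | g | jj.
F: inherits non-unit rules of {F, S, U} → UgF | UgS | g | gg | j | jS | jj.
U: inherits non-unit rules of {S, U} → UgF | UgS | g | j | jj.

S -> g | jj | UgS; F -> g | j | gg | jS | jj | UgF | UgS; U -> g | j | jj | UgF | UgS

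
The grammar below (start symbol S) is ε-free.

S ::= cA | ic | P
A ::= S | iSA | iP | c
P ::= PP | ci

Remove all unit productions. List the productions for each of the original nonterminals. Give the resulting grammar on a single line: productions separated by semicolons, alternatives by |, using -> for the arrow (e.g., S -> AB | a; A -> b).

Unit productions: A->S, S->P.
Unit pairs (A ⇒* B via units): (A,P), (A,S), (S,P).
S: inherits non-unit rules of {P, S} → PP | cA | ci | ic.
A: inherits non-unit rules of {A, P, S} → PP | c | cA | ci | iP | iSA | ic.
P: inherits non-unit rules of {P} → PP | ci.

S -> PP | cA | ci | ic; A -> c | PP | cA | ci | iP | ic | iSA; P -> PP | ci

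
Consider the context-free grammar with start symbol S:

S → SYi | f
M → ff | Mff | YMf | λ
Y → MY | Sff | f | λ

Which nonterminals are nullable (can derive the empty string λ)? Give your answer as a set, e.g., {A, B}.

Directly nullable (have an ε-rule): {M, Y}.
Not nullable: S — each has a terminal in every rule's right-hand side or depends on a non-nullable symbol.

{M, Y}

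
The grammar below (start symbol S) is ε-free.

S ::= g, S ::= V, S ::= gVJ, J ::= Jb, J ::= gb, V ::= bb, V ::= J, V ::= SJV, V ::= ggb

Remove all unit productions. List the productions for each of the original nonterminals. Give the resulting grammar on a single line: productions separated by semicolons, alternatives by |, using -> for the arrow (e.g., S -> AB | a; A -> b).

S -> g | Jb | bb | gb | SJV | gVJ | ggb; J -> Jb | gb; V -> Jb | bb | gb | SJV | ggb

Unit productions: S->V, V->J.
Unit pairs (A ⇒* B via units): (S,J), (S,V), (V,J).
S: inherits non-unit rules of {J, S, V} → Jb | SJV | bb | g | gVJ | gb | ggb.
J: inherits non-unit rules of {J} → Jb | gb.
V: inherits non-unit rules of {J, V} → Jb | SJV | bb | gb | ggb.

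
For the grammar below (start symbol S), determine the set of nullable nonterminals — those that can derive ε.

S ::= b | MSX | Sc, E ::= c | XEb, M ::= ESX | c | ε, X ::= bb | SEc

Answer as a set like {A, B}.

Directly nullable (have an ε-rule): {M}.
Not nullable: E, S, X — each has a terminal in every rule's right-hand side or depends on a non-nullable symbol.

{M}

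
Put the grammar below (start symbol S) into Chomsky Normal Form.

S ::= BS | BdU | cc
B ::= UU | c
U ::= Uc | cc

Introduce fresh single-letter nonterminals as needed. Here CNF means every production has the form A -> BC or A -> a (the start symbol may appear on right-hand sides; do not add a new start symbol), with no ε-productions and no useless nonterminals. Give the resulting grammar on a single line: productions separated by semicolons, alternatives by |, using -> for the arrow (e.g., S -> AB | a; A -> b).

S -> BD | BS | CC; A -> d; B -> c | UU; C -> c; D -> AU; U -> CC | UC

No ε-productions.
No unit productions to eliminate.
TERM: introduce C -> c, A -> d and substitute in every rule of length ≥2.
BIN: S -> BAU becomes S -> BD, D -> AU.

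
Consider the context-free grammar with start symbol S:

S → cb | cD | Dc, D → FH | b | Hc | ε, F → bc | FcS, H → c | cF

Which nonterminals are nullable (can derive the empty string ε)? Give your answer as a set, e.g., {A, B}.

Directly nullable (have an ε-rule): {D}.
Not nullable: F, H, S — each has a terminal in every rule's right-hand side or depends on a non-nullable symbol.

{D}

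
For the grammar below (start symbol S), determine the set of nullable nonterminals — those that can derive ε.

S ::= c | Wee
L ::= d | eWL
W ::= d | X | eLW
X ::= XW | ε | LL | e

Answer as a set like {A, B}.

Directly nullable (have an ε-rule): {X}.
W is nullable via W -> X (every symbol on the right is already known nullable).
Not nullable: L, S — each has a terminal in every rule's right-hand side or depends on a non-nullable symbol.

{W, X}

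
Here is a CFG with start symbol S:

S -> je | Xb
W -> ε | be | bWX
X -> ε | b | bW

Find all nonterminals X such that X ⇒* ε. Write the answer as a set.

Directly nullable (have an ε-rule): {W, X}.
Not nullable: S — each has a terminal in every rule's right-hand side or depends on a non-nullable symbol.

{W, X}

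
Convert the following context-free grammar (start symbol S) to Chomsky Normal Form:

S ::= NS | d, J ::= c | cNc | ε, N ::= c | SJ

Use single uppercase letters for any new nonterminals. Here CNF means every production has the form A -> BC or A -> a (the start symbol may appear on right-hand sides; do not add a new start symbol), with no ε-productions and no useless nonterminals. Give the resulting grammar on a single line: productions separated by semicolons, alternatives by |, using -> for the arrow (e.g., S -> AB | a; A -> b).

S -> d | NS; A -> c; B -> NA; J -> c | AB; N -> c | d | NS | SJ

Nullable: {J}; after ε-elimination: S -> d | NS; J -> c | cNc; N -> S | c | SJ.
After unit-elimination: S -> d | NS; J -> c | cNc; N -> c | d | NS | SJ.
TERM: introduce A -> c and substitute in every rule of length ≥2.
BIN: J -> ANA becomes J -> AB, B -> NA.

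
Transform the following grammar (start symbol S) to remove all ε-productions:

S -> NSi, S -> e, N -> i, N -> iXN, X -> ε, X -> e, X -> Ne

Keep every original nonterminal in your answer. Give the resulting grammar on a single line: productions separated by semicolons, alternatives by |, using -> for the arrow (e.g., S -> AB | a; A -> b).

Nullable set: {X}.
N -> iXN: X nullable, giving iN | iXN.
Drop X -> ε.
Unchanged (no nullable symbols): S -> NSi; S -> e; N -> i; X -> Ne; X -> e.

S -> e | NSi; N -> i | iN | iXN; X -> e | Ne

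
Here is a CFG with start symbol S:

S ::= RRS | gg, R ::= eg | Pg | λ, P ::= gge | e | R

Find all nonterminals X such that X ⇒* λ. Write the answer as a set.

Directly nullable (have an ε-rule): {R}.
P is nullable via P -> R (every symbol on the right is already known nullable).
Not nullable: S — each has a terminal in every rule's right-hand side or depends on a non-nullable symbol.

{P, R}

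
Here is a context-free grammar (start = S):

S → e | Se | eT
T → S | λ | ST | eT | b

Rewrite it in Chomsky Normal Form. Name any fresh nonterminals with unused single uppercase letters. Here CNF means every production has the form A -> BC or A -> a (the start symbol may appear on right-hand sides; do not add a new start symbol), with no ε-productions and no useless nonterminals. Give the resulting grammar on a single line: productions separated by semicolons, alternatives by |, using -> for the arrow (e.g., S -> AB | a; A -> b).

Nullable: {T}; after ε-elimination: S -> e | Se | eT; T -> S | b | e | ST | eT.
After unit-elimination: S -> e | Se | eT; T -> b | e | ST | Se | eT.
TERM: introduce A -> e and substitute in every rule of length ≥2.

S -> e | AT | SA; A -> e; T -> b | e | AT | SA | ST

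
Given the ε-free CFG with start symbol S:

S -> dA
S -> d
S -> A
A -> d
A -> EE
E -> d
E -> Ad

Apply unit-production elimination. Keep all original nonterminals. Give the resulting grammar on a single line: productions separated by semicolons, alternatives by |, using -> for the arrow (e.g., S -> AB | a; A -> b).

Unit productions: S->A.
Unit pairs (A ⇒* B via units): (S,A).
S: inherits non-unit rules of {A, S} → EE | d | dA.
A: inherits non-unit rules of {A} → EE | d.
E: inherits non-unit rules of {E} → Ad | d.

S -> d | EE | dA; A -> d | EE; E -> d | Ad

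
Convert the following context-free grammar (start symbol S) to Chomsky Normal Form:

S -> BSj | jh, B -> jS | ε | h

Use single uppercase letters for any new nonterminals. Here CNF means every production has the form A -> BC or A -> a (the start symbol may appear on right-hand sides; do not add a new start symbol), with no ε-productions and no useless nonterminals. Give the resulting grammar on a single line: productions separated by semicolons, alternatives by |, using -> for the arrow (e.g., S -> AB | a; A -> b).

S -> AC | BD | SA; A -> j; B -> h | AS; C -> h; D -> SA

Nullable: {B}; after ε-elimination: S -> Sj | jh | BSj; B -> h | jS.
No unit productions to eliminate.
TERM: introduce C -> h, A -> j and substitute in every rule of length ≥2.
BIN: S -> BSA becomes S -> BD, D -> SA.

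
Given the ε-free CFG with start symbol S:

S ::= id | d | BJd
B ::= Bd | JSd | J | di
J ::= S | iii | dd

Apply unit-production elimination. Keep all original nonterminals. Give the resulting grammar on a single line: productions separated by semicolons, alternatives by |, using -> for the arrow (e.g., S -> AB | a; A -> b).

Unit productions: B->J, J->S.
Unit pairs (A ⇒* B via units): (B,J), (B,S), (J,S).
S: inherits non-unit rules of {S} → BJd | d | id.
B: inherits non-unit rules of {B, J, S} → BJd | Bd | JSd | d | dd | di | id | iii.
J: inherits non-unit rules of {J, S} → BJd | d | dd | id | iii.

S -> d | id | BJd; B -> d | Bd | dd | di | id | BJd | JSd | iii; J -> d | dd | id | BJd | iii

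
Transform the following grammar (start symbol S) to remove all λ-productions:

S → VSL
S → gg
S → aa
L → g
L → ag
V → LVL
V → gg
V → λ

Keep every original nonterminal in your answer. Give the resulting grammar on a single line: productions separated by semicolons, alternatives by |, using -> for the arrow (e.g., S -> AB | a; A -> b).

S -> SL | aa | gg | VSL; L -> g | ag; V -> LL | gg | LVL

Nullable set: {V}.
S -> VSL: V nullable, giving SL | VSL.
Drop V -> λ.
V -> LVL: V nullable, giving LL | LVL.
Unchanged (no nullable symbols): S -> aa; S -> gg; L -> ag; L -> g; V -> gg.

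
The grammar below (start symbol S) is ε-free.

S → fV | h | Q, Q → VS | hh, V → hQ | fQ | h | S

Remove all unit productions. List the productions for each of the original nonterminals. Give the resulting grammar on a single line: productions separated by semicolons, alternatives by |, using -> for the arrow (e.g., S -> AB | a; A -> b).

S -> h | VS | fV | hh; Q -> VS | hh; V -> h | VS | fQ | fV | hQ | hh

Unit productions: S->Q, V->S.
Unit pairs (A ⇒* B via units): (S,Q), (V,Q), (V,S).
S: inherits non-unit rules of {Q, S} → VS | fV | h | hh.
Q: inherits non-unit rules of {Q} → VS | hh.
V: inherits non-unit rules of {Q, S, V} → VS | fQ | fV | h | hQ | hh.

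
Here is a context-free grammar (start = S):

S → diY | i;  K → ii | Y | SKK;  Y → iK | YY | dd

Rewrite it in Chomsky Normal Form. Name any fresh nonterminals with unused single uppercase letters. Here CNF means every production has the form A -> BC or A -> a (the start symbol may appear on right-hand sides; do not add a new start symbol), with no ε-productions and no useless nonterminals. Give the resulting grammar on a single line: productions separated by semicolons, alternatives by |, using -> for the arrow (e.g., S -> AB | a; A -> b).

No ε-productions.
After unit-elimination: S -> i | diY; K -> YY | dd | iK | ii | SKK; Y -> YY | dd | iK.
TERM: introduce A -> d, B -> i and substitute in every rule of length ≥2.
BIN: K -> SKK becomes K -> SC, C -> KK; S -> ABY becomes S -> AD, D -> BY.

S -> i | AD; A -> d; B -> i; C -> KK; D -> BY; K -> AA | BB | BK | SC | YY; Y -> AA | BK | YY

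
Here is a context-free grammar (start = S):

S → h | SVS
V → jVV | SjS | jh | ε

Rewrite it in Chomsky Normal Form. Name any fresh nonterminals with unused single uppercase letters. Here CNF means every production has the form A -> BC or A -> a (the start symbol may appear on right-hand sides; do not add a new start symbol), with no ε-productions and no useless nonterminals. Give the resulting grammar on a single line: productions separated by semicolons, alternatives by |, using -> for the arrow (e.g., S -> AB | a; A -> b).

Nullable: {V}; after ε-elimination: S -> h | SS | SVS; V -> j | jV | jh | SjS | jVV.
No unit productions to eliminate.
TERM: introduce B -> h, A -> j and substitute in every rule of length ≥2.
BIN: S -> SVS becomes S -> SC, C -> VS; V -> AVV becomes V -> AD, D -> VV; V -> SAS becomes V -> SE, E -> AS.

S -> h | SC | SS; A -> j; B -> h; C -> VS; D -> VV; E -> AS; V -> j | AB | AD | AV | SE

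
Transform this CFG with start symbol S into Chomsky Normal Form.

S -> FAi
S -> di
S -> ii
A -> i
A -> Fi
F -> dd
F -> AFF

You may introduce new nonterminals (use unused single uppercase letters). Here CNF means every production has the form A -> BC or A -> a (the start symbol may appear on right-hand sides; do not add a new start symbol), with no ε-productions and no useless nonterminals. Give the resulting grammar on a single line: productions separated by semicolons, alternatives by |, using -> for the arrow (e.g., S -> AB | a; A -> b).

S -> BB | CB | FE; A -> i | FB; B -> i; C -> d; D -> FF; E -> AB; F -> AD | CC

No ε-productions.
No unit productions to eliminate.
TERM: introduce C -> d, B -> i and substitute in every rule of length ≥2.
BIN: F -> AFF becomes F -> AD, D -> FF; S -> FAB becomes S -> FE, E -> AB.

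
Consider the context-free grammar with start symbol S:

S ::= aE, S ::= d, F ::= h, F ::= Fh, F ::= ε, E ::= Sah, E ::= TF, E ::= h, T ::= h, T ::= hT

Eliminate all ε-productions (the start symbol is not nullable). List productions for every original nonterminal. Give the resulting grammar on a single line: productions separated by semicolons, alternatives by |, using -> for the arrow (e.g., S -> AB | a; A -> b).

S -> d | aE; E -> T | h | TF | Sah; F -> h | Fh; T -> h | hT

Nullable set: {F}.
E -> TF: F nullable, giving T | TF.
Drop F -> ε.
F -> Fh: F nullable, giving Fh | h.
Unchanged (no nullable symbols): S -> aE; S -> d; E -> Sah; E -> h; F -> h; T -> h; T -> hT.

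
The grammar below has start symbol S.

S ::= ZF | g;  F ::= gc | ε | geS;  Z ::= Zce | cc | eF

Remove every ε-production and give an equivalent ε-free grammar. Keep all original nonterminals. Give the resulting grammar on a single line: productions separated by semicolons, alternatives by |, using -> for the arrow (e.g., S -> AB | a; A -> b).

Nullable set: {F}.
S -> ZF: F nullable, giving Z | ZF.
Drop F -> ε.
Z -> eF: F nullable, giving e | eF.
Unchanged (no nullable symbols): S -> g; F -> gc; F -> geS; Z -> Zce; Z -> cc.

S -> Z | g | ZF; F -> gc | geS; Z -> e | cc | eF | Zce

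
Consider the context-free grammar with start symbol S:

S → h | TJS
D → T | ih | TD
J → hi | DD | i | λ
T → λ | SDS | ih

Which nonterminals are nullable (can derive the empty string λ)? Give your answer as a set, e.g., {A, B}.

{D, J, T}

Directly nullable (have an ε-rule): {J, T}.
D is nullable via D -> T (every symbol on the right is already known nullable).
Not nullable: S — each has a terminal in every rule's right-hand side or depends on a non-nullable symbol.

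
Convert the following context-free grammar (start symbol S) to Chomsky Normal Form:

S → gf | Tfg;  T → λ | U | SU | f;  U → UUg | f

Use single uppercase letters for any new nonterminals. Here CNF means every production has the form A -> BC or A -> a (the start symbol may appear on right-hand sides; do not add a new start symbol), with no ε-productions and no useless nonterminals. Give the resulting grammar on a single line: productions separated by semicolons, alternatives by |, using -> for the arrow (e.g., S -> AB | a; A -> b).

S -> AB | BA | TC; A -> f; B -> g; C -> AB; D -> UB; E -> UB; T -> f | SU | UD; U -> f | UE

Nullable: {T}; after ε-elimination: S -> fg | gf | Tfg; T -> U | f | SU; U -> f | UUg.
After unit-elimination: S -> fg | gf | Tfg; T -> f | SU | UUg; U -> f | UUg.
TERM: introduce A -> f, B -> g and substitute in every rule of length ≥2.
BIN: S -> TAB becomes S -> TC, C -> AB; T -> UUB becomes T -> UD, D -> UB; U -> UUB becomes U -> UE, E -> UB.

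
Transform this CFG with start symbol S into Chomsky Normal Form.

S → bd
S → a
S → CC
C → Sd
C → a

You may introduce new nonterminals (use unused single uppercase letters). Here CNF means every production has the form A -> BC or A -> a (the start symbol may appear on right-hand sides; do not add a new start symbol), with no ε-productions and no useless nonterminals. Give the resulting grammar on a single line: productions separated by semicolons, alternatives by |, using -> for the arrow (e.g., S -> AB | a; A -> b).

S -> a | BA | CC; A -> d; B -> b; C -> a | SA

No ε-productions.
No unit productions to eliminate.
TERM: introduce B -> b, A -> d and substitute in every rule of length ≥2.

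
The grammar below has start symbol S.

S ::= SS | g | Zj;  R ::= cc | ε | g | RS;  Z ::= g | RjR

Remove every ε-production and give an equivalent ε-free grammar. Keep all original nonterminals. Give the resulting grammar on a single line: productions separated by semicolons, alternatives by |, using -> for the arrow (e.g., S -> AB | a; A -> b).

S -> g | SS | Zj; R -> S | g | RS | cc; Z -> g | j | Rj | jR | RjR

Nullable set: {R}.
Drop R -> ε.
R -> RS: R nullable, giving RS | S.
Z -> RjR: R, R nullable, giving Rj | RjR | j | jR.
Unchanged (no nullable symbols): S -> SS; S -> Zj; S -> g; R -> cc; R -> g; Z -> g.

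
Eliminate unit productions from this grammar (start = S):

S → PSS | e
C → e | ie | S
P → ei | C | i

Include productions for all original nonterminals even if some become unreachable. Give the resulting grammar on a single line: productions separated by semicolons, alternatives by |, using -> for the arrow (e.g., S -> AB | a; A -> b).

S -> e | PSS; C -> e | ie | PSS; P -> e | i | ei | ie | PSS

Unit productions: C->S, P->C.
Unit pairs (A ⇒* B via units): (C,S), (P,C), (P,S).
S: inherits non-unit rules of {S} → PSS | e.
C: inherits non-unit rules of {C, S} → PSS | e | ie.
P: inherits non-unit rules of {C, P, S} → PSS | e | ei | i | ie.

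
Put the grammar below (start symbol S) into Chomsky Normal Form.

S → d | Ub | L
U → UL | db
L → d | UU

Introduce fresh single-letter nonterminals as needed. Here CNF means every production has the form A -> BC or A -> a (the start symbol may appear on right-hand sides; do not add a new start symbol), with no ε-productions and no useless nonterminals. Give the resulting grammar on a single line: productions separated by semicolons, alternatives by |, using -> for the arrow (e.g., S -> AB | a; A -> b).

No ε-productions.
After unit-elimination: S -> d | UU | Ub; L -> d | UU; U -> UL | db.
TERM: introduce A -> b, B -> d and substitute in every rule of length ≥2.

S -> d | UA | UU; A -> b; B -> d; L -> d | UU; U -> BA | UL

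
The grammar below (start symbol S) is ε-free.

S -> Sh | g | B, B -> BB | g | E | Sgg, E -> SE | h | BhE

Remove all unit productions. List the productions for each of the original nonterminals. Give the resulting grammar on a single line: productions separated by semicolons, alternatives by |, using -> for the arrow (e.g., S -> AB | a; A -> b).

Unit productions: B->E, S->B.
Unit pairs (A ⇒* B via units): (B,E), (S,B), (S,E).
S: inherits non-unit rules of {B, E, S} → BB | BhE | SE | Sgg | Sh | g | h.
B: inherits non-unit rules of {B, E} → BB | BhE | SE | Sgg | g | h.
E: inherits non-unit rules of {E} → BhE | SE | h.

S -> g | h | BB | SE | Sh | BhE | Sgg; B -> g | h | BB | SE | BhE | Sgg; E -> h | SE | BhE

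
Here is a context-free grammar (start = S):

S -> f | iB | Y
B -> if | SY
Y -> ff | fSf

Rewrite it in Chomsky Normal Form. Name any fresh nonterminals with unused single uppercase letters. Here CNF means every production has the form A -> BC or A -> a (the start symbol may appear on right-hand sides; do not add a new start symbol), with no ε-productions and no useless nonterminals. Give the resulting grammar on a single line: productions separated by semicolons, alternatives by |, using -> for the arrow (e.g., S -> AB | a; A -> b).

No ε-productions.
After unit-elimination: S -> f | ff | iB | fSf; B -> SY | if; Y -> ff | fSf.
TERM: introduce C -> f, A -> i and substitute in every rule of length ≥2.
BIN: S -> CSC becomes S -> CD, D -> SC; Y -> CSC becomes Y -> CE, E -> SC.

S -> f | AB | CC | CD; A -> i; B -> AC | SY; C -> f; D -> SC; E -> SC; Y -> CC | CE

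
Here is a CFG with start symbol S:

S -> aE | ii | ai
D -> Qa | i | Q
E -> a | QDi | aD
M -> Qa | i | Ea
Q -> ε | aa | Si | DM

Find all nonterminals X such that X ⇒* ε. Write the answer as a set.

Directly nullable (have an ε-rule): {Q}.
D is nullable via D -> Q (every symbol on the right is already known nullable).
Not nullable: E, M, S — each has a terminal in every rule's right-hand side or depends on a non-nullable symbol.

{D, Q}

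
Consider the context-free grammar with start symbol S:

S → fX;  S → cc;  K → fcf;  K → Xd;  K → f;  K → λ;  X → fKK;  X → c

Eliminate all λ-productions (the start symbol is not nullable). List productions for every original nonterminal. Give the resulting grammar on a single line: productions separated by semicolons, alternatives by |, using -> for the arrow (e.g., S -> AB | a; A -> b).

Nullable set: {K}.
Drop K -> λ.
X -> fKK: K, K nullable, giving f | fK | fKK.
Unchanged (no nullable symbols): S -> cc; S -> fX; K -> Xd; K -> f; K -> fcf; X -> c.

S -> cc | fX; K -> f | Xd | fcf; X -> c | f | fK | fKK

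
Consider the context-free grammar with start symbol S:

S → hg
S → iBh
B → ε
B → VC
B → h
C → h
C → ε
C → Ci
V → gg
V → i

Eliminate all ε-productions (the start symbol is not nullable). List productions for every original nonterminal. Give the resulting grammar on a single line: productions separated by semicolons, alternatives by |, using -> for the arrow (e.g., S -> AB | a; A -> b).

S -> hg | ih | iBh; B -> V | h | VC; C -> h | i | Ci; V -> i | gg

Nullable set: {B, C}.
S -> iBh: B nullable, giving iBh | ih.
Drop B -> ε.
B -> VC: C nullable, giving V | VC.
Drop C -> ε.
C -> Ci: C nullable, giving Ci | i.
Unchanged (no nullable symbols): S -> hg; B -> h; C -> h; V -> gg; V -> i.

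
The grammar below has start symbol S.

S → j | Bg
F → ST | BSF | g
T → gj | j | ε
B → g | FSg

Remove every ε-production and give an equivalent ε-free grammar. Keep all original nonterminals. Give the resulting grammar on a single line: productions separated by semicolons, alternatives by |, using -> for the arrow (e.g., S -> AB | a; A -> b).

S -> j | Bg; B -> g | FSg; F -> S | g | ST | BSF; T -> j | gj

Nullable set: {T}.
F -> ST: T nullable, giving S | ST.
Drop T -> ε.
Unchanged (no nullable symbols): S -> Bg; S -> j; B -> FSg; B -> g; F -> BSF; F -> g; T -> gj; T -> j.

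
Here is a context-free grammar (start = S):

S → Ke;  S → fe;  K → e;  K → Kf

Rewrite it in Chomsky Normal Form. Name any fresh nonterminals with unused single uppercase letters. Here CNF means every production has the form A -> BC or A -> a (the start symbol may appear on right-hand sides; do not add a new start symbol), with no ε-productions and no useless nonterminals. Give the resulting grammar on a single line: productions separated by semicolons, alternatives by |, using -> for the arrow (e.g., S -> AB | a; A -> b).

S -> AB | KB; A -> f; B -> e; K -> e | KA

No ε-productions.
No unit productions to eliminate.
TERM: introduce B -> e, A -> f and substitute in every rule of length ≥2.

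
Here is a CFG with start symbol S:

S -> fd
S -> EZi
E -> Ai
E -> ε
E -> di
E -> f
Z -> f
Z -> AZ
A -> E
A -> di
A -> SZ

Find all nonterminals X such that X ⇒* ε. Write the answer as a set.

Directly nullable (have an ε-rule): {E}.
A is nullable via A -> E (every symbol on the right is already known nullable).
Not nullable: S, Z — each has a terminal in every rule's right-hand side or depends on a non-nullable symbol.

{A, E}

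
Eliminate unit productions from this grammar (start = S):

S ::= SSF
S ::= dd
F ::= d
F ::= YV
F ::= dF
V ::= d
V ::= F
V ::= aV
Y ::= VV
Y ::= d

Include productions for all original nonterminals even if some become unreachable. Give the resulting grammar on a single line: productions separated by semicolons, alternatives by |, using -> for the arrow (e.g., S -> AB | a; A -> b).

Unit productions: V->F.
Unit pairs (A ⇒* B via units): (V,F).
S: inherits non-unit rules of {S} → SSF | dd.
F: inherits non-unit rules of {F} → YV | d | dF.
V: inherits non-unit rules of {F, V} → YV | aV | d | dF.
Y: inherits non-unit rules of {Y} → VV | d.

S -> dd | SSF; F -> d | YV | dF; V -> d | YV | aV | dF; Y -> d | VV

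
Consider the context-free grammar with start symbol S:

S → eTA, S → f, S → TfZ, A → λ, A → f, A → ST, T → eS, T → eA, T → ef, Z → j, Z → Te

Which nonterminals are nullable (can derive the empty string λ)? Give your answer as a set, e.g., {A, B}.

{A}

Directly nullable (have an ε-rule): {A}.
Not nullable: S, T, Z — each has a terminal in every rule's right-hand side or depends on a non-nullable symbol.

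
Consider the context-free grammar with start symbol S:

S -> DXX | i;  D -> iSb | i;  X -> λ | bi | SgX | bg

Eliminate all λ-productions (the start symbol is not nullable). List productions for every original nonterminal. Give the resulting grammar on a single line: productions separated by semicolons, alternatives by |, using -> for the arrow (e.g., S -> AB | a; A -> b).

Nullable set: {X}.
S -> DXX: X, X nullable, giving D | DX | DXX.
Drop X -> λ.
X -> SgX: X nullable, giving Sg | SgX.
Unchanged (no nullable symbols): S -> i; D -> i; D -> iSb; X -> bg; X -> bi.

S -> D | i | DX | DXX; D -> i | iSb; X -> Sg | bg | bi | SgX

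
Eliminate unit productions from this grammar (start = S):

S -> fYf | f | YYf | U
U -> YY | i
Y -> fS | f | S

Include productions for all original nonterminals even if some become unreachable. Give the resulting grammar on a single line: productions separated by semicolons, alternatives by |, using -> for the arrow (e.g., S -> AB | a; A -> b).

S -> f | i | YY | YYf | fYf; U -> i | YY; Y -> f | i | YY | fS | YYf | fYf

Unit productions: S->U, Y->S.
Unit pairs (A ⇒* B via units): (S,U), (Y,S), (Y,U).
S: inherits non-unit rules of {S, U} → YY | YYf | f | fYf | i.
U: inherits non-unit rules of {U} → YY | i.
Y: inherits non-unit rules of {S, U, Y} → YY | YYf | f | fS | fYf | i.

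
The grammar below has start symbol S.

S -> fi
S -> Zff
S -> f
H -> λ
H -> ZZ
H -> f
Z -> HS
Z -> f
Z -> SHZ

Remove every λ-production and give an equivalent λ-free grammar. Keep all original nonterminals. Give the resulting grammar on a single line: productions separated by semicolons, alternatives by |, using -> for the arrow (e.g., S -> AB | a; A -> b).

S -> f | fi | Zff; H -> f | ZZ; Z -> S | f | HS | SZ | SHZ

Nullable set: {H}.
Drop H -> λ.
Z -> HS: H nullable, giving HS | S.
Z -> SHZ: H nullable, giving SHZ | SZ.
Unchanged (no nullable symbols): S -> Zff; S -> f; S -> fi; H -> ZZ; H -> f; Z -> f.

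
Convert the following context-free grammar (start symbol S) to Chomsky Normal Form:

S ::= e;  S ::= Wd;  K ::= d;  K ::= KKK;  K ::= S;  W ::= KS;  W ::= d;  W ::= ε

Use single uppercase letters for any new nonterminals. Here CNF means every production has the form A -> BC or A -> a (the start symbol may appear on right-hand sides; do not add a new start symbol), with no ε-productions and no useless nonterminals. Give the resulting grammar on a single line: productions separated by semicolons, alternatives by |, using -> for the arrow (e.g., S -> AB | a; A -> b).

Nullable: {W}; after ε-elimination: S -> d | e | Wd; K -> S | d | KKK; W -> d | KS.
After unit-elimination: S -> d | e | Wd; K -> d | e | Wd | KKK; W -> d | KS.
TERM: introduce A -> d and substitute in every rule of length ≥2.
BIN: K -> KKK becomes K -> KB, B -> KK.

S -> d | e | WA; A -> d; B -> KK; K -> d | e | KB | WA; W -> d | KS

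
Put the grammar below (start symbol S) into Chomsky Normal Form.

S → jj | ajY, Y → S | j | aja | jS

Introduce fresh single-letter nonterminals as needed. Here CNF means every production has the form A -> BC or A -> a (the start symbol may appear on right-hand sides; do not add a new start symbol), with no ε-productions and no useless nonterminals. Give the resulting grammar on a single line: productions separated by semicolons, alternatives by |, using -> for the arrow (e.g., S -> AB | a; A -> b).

S -> AC | BB; A -> a; B -> j; C -> BY; D -> BA; E -> BY; Y -> j | AD | AE | BB | BS

No ε-productions.
After unit-elimination: S -> jj | ajY; Y -> j | jS | jj | ajY | aja.
TERM: introduce A -> a, B -> j and substitute in every rule of length ≥2.
BIN: S -> ABY becomes S -> AC, C -> BY; Y -> ABA becomes Y -> AD, D -> BA; Y -> ABY becomes Y -> AE, E -> BY.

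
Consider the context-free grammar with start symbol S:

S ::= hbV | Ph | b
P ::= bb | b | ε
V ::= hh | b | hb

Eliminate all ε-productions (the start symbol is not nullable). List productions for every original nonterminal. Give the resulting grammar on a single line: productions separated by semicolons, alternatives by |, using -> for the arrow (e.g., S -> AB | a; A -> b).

S -> b | h | Ph | hbV; P -> b | bb; V -> b | hb | hh

Nullable set: {P}.
S -> Ph: P nullable, giving Ph | h.
Drop P -> ε.
Unchanged (no nullable symbols): S -> b; S -> hbV; P -> b; P -> bb; V -> b; V -> hb; V -> hh.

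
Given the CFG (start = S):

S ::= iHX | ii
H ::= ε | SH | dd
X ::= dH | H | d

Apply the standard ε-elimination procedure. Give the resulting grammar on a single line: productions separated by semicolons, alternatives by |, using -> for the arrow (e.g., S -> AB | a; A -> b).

Nullable set: {H, X}.
S -> iHX: H, X nullable, giving i | iH | iHX | iX.
Drop H -> ε.
H -> SH: H nullable, giving S | SH.
X -> H: H nullable, giving H.
X -> dH: H nullable, giving d | dH.
Unchanged (no nullable symbols): S -> ii; H -> dd; X -> d.

S -> i | iH | iX | ii | iHX; H -> S | SH | dd; X -> H | d | dH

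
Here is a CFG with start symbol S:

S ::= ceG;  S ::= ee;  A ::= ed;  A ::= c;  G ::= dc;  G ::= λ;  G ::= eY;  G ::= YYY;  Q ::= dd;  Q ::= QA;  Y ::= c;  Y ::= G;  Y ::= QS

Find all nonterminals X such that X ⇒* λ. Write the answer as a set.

Directly nullable (have an ε-rule): {G}.
Y is nullable via Y -> G (every symbol on the right is already known nullable).
Not nullable: A, Q, S — each has a terminal in every rule's right-hand side or depends on a non-nullable symbol.

{G, Y}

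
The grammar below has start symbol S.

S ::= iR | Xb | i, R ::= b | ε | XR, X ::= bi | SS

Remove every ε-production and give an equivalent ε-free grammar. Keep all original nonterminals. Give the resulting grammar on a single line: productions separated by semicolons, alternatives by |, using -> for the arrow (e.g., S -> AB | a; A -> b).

Nullable set: {R}.
S -> iR: R nullable, giving i | iR.
Drop R -> ε.
R -> XR: R nullable, giving X | XR.
Unchanged (no nullable symbols): S -> Xb; S -> i; R -> b; X -> SS; X -> bi.

S -> i | Xb | iR; R -> X | b | XR; X -> SS | bi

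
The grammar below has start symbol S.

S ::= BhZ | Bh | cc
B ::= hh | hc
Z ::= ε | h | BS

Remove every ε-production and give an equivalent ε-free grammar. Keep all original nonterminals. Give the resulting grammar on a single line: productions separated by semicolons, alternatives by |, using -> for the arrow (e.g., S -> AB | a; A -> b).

Nullable set: {Z}.
S -> BhZ: Z nullable, giving Bh | BhZ.
Drop Z -> ε.
Unchanged (no nullable symbols): S -> Bh; S -> cc; B -> hc; B -> hh; Z -> BS; Z -> h.

S -> Bh | cc | BhZ; B -> hc | hh; Z -> h | BS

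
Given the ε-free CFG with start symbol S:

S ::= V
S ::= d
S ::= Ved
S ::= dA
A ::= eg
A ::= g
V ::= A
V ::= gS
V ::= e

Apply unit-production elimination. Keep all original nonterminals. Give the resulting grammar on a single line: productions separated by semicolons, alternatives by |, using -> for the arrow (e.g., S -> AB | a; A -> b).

S -> d | e | g | dA | eg | gS | Ved; A -> g | eg; V -> e | g | eg | gS

Unit productions: S->V, V->A.
Unit pairs (A ⇒* B via units): (S,A), (S,V), (V,A).
S: inherits non-unit rules of {A, S, V} → Ved | d | dA | e | eg | g | gS.
A: inherits non-unit rules of {A} → eg | g.
V: inherits non-unit rules of {A, V} → e | eg | g | gS.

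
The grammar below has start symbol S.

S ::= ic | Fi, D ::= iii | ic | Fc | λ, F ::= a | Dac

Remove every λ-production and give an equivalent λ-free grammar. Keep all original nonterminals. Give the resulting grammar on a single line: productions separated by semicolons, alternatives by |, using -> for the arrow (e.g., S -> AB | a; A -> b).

Nullable set: {D}.
Drop D -> λ.
F -> Dac: D nullable, giving Dac | ac.
Unchanged (no nullable symbols): S -> Fi; S -> ic; D -> Fc; D -> ic; D -> iii; F -> a.

S -> Fi | ic; D -> Fc | ic | iii; F -> a | ac | Dac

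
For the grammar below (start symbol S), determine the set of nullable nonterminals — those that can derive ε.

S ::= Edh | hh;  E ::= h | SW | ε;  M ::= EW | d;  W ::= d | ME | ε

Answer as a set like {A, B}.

Directly nullable (have an ε-rule): {E, W}.
M is nullable via M -> EW (every symbol on the right is already known nullable).
Not nullable: S — each has a terminal in every rule's right-hand side or depends on a non-nullable symbol.

{E, M, W}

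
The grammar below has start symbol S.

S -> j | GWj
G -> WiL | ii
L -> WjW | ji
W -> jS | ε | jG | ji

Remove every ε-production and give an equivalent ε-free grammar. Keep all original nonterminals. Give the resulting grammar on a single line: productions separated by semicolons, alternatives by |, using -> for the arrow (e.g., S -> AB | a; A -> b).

S -> j | Gj | GWj; G -> iL | ii | WiL; L -> j | Wj | jW | ji | WjW; W -> jG | jS | ji

Nullable set: {W}.
S -> GWj: W nullable, giving GWj | Gj.
G -> WiL: W nullable, giving WiL | iL.
L -> WjW: W, W nullable, giving Wj | WjW | j | jW.
Drop W -> ε.
Unchanged (no nullable symbols): S -> j; G -> ii; L -> ji; W -> jG; W -> jS; W -> ji.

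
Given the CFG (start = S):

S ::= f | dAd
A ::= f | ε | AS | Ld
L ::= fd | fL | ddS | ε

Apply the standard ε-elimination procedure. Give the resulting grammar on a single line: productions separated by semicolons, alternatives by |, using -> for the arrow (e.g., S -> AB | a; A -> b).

S -> f | dd | dAd; A -> S | d | f | AS | Ld; L -> f | fL | fd | ddS

Nullable set: {A, L}.
S -> dAd: A nullable, giving dAd | dd.
Drop A -> ε.
A -> AS: A nullable, giving AS | S.
A -> Ld: L nullable, giving Ld | d.
Drop L -> ε.
L -> fL: L nullable, giving f | fL.
Unchanged (no nullable symbols): S -> f; A -> f; L -> ddS; L -> fd.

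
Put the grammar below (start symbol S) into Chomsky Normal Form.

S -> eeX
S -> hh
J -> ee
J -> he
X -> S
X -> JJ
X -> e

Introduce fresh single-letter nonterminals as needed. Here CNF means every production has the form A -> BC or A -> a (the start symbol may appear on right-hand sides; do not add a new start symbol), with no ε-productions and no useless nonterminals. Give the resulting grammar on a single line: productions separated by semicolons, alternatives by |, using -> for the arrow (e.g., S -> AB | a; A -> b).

S -> AC | BB; A -> e; B -> h; C -> AX; D -> AX; J -> AA | BA; X -> e | AD | BB | JJ

No ε-productions.
After unit-elimination: S -> hh | eeX; J -> ee | he; X -> e | JJ | hh | eeX.
TERM: introduce A -> e, B -> h and substitute in every rule of length ≥2.
BIN: S -> AAX becomes S -> AC, C -> AX; X -> AAX becomes X -> AD, D -> AX.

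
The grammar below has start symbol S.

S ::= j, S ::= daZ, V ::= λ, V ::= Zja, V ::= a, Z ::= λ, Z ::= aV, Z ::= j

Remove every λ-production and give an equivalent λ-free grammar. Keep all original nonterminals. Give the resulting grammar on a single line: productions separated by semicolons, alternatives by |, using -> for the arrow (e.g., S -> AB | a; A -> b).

S -> j | da | daZ; V -> a | ja | Zja; Z -> a | j | aV

Nullable set: {V, Z}.
S -> daZ: Z nullable, giving da | daZ.
Drop V -> λ.
V -> Zja: Z nullable, giving Zja | ja.
Drop Z -> λ.
Z -> aV: V nullable, giving a | aV.
Unchanged (no nullable symbols): S -> j; V -> a; Z -> j.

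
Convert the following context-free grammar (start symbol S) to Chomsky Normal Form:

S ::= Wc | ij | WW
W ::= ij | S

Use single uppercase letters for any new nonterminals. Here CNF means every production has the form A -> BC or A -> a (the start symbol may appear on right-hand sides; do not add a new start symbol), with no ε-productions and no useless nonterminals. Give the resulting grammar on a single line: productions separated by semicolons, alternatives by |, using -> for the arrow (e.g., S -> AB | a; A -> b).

No ε-productions.
After unit-elimination: S -> WW | Wc | ij; W -> WW | Wc | ij.
TERM: introduce A -> c, B -> i, C -> j and substitute in every rule of length ≥2.

S -> BC | WA | WW; A -> c; B -> i; C -> j; W -> BC | WA | WW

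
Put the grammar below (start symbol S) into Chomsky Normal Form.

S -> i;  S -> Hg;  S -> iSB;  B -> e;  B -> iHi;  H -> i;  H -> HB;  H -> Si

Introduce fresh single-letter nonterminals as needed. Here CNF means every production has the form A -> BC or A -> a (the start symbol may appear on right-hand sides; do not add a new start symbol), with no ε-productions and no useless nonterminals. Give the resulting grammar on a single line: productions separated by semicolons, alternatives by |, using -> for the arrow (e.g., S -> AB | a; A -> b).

No ε-productions.
No unit productions to eliminate.
TERM: introduce C -> g, A -> i and substitute in every rule of length ≥2.
BIN: B -> AHA becomes B -> AD, D -> HA; S -> ASB becomes S -> AE, E -> SB.

S -> i | AE | HC; A -> i; B -> e | AD; C -> g; D -> HA; E -> SB; H -> i | HB | SA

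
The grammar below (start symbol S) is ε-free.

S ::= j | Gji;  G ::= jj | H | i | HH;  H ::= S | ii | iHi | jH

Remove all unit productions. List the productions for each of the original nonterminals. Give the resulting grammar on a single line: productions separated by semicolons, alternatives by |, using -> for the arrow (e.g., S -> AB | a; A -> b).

Unit productions: G->H, H->S.
Unit pairs (A ⇒* B via units): (G,H), (G,S), (H,S).
S: inherits non-unit rules of {S} → Gji | j.
G: inherits non-unit rules of {G, H, S} → Gji | HH | i | iHi | ii | j | jH | jj.
H: inherits non-unit rules of {H, S} → Gji | iHi | ii | j | jH.

S -> j | Gji; G -> i | j | HH | ii | jH | jj | Gji | iHi; H -> j | ii | jH | Gji | iHi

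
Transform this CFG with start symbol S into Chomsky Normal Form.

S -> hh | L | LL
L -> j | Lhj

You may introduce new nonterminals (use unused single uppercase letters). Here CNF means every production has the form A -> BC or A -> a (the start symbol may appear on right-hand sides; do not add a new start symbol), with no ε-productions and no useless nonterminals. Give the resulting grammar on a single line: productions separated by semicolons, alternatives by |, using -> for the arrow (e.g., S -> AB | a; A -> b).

S -> j | AA | LD | LL; A -> h; B -> j; C -> AB; D -> AB; L -> j | LC

No ε-productions.
After unit-elimination: S -> j | LL | hh | Lhj; L -> j | Lhj.
TERM: introduce A -> h, B -> j and substitute in every rule of length ≥2.
BIN: L -> LAB becomes L -> LC, C -> AB; S -> LAB becomes S -> LD, D -> AB.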